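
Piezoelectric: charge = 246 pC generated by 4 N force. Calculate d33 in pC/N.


d33 = 246 / 4 = 61.5 pC/N

61.5


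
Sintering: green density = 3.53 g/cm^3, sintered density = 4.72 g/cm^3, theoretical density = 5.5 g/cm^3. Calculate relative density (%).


Relative = 4.72 / 5.5 * 100 = 85.8%

85.8


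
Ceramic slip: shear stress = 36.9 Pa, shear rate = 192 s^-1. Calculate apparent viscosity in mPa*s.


eta = tau/gamma * 1000 = 36.9/192 * 1000 = 192.2 mPa*s

192.2


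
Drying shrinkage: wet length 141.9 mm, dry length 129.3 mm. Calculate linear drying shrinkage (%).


DS = (141.9 - 129.3) / 141.9 * 100 = 8.88%

8.88


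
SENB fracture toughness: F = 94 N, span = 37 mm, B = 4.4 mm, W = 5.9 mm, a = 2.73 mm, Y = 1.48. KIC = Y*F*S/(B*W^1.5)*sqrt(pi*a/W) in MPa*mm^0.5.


KIC = 1.48*94*37/(4.4*5.9^1.5)*sqrt(pi*2.73/5.9) = 98.42

98.42


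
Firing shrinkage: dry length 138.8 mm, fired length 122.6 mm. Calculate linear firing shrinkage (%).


FS = (138.8 - 122.6) / 138.8 * 100 = 11.67%

11.67


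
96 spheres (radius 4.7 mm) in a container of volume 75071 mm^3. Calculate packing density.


V_sphere = 4/3*pi*4.7^3 = 434.8928 mm^3
Total V = 96*434.8928 = 41749.7088 mm^3
PD = 41749.7088 / 75071 = 0.556

0.556


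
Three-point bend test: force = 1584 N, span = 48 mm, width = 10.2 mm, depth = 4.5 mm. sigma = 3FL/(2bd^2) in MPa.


sigma = 3*1584*48/(2*10.2*4.5^2) = 552.2 MPa

552.2


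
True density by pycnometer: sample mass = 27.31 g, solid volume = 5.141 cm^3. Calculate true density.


TD = 27.31 / 5.141 = 5.312 g/cm^3

5.312


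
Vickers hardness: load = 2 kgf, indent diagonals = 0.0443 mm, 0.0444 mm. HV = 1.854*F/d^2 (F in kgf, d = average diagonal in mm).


d_avg = (0.0443+0.0444)/2 = 0.04435 mm
HV = 1.854*2/0.04435^2 = 1885

1885


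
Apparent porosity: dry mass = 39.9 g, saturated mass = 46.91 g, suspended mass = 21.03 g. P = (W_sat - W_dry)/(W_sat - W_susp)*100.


P = (46.91 - 39.9) / (46.91 - 21.03) * 100 = 7.01 / 25.88 * 100 = 27.1%

27.1


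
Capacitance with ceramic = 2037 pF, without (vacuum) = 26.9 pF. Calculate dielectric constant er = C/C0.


er = 2037 / 26.9 = 75.72

75.72


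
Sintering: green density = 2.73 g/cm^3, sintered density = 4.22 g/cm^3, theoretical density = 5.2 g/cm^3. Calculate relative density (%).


Relative = 4.22 / 5.2 * 100 = 81.2%

81.2


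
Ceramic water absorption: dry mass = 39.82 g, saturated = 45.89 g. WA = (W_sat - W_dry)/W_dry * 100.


WA = (45.89 - 39.82) / 39.82 * 100 = 15.24%

15.24


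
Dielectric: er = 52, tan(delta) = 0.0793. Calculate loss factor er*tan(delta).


Loss = 52 * 0.0793 = 4.124

4.124


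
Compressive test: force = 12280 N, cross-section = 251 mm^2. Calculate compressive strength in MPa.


CS = 12280 / 251 = 48.9 MPa

48.9


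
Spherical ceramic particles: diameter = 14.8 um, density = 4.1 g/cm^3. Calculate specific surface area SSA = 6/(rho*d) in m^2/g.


SSA = 6 / (4.1 * 14.8) = 0.099 m^2/g

0.099


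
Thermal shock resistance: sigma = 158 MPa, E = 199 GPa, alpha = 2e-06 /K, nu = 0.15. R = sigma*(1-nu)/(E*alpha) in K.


R = 158*(1-0.15)/(199*1000*2e-06) = 337 K

337


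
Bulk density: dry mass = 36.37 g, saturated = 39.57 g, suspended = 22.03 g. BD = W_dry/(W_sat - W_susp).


BD = 36.37 / (39.57 - 22.03) = 36.37 / 17.54 = 2.074 g/cm^3

2.074


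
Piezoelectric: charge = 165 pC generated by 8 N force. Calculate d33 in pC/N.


d33 = 165 / 8 = 20.6 pC/N

20.6


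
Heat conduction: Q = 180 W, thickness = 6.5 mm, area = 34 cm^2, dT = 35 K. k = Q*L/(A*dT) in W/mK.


k = 180*6.5/1000/(34/10000*35) = 9.83 W/mK

9.83


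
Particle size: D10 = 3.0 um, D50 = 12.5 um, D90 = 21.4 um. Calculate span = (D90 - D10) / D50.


Span = (21.4 - 3.0) / 12.5 = 18.4 / 12.5 = 1.472

1.472


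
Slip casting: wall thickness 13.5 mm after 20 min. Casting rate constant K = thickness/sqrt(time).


K = 13.5 / sqrt(20) = 13.5 / 4.4721 = 3.019 mm/min^0.5

3.019


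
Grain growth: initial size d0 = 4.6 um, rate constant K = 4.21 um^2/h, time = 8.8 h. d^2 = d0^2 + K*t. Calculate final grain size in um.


d^2 = 4.6^2 + 4.21*8.8 = 58.208
d = sqrt(58.208) = 7.63 um

7.63


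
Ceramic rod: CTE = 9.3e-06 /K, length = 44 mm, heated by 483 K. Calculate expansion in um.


dL = 9.3e-06 * 44 * 483 * 1000 = 197.644 um

197.644


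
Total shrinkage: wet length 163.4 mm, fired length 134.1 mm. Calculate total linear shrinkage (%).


TS = (163.4 - 134.1) / 163.4 * 100 = 17.93%

17.93


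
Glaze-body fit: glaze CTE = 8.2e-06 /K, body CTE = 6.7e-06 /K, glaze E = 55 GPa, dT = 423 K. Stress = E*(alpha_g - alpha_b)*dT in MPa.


Stress = 55*1000*(8.2e-06 - 6.7e-06)*423 = 34.9 MPa

34.9


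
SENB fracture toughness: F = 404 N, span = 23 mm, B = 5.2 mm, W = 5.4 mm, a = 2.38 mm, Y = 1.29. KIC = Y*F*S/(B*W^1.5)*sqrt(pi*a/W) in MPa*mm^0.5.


KIC = 1.29*404*23/(5.2*5.4^1.5)*sqrt(pi*2.38/5.4) = 216.16

216.16


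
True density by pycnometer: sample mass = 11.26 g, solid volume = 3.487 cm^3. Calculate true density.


TD = 11.26 / 3.487 = 3.229 g/cm^3

3.229


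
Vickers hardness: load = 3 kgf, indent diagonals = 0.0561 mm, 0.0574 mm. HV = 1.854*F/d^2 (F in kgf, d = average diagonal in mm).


d_avg = (0.0561+0.0574)/2 = 0.05675 mm
HV = 1.854*3/0.05675^2 = 1727

1727


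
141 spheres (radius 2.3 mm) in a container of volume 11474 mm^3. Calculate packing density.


V_sphere = 4/3*pi*2.3^3 = 50.965 mm^3
Total V = 141*50.965 = 7186.065 mm^3
PD = 7186.065 / 11474 = 0.626

0.626


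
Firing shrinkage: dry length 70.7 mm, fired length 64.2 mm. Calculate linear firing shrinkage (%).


FS = (70.7 - 64.2) / 70.7 * 100 = 9.19%

9.19


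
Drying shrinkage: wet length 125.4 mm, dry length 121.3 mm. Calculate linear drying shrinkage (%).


DS = (125.4 - 121.3) / 125.4 * 100 = 3.27%

3.27


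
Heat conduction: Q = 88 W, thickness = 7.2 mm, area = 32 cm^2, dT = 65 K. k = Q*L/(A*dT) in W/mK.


k = 88*7.2/1000/(32/10000*65) = 3.05 W/mK

3.05


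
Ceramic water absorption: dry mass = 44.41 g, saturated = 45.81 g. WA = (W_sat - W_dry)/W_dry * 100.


WA = (45.81 - 44.41) / 44.41 * 100 = 3.15%

3.15


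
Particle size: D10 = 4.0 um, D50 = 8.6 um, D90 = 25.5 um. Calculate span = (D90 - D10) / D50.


Span = (25.5 - 4.0) / 8.6 = 21.5 / 8.6 = 2.5

2.5


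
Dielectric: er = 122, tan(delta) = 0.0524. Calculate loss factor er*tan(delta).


Loss = 122 * 0.0524 = 6.393

6.393


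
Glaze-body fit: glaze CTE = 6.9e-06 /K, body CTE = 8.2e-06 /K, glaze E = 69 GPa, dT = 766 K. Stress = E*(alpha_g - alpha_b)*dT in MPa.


Stress = 69*1000*(6.9e-06 - 8.2e-06)*766 = -68.7 MPa

-68.7


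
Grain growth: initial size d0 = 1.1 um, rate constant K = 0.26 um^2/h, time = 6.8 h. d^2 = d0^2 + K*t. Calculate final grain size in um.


d^2 = 1.1^2 + 0.26*6.8 = 2.978
d = sqrt(2.978) = 1.73 um

1.73


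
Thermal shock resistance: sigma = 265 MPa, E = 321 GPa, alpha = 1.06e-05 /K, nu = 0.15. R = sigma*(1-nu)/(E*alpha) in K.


R = 265*(1-0.15)/(321*1000*1.06e-05) = 66 K

66


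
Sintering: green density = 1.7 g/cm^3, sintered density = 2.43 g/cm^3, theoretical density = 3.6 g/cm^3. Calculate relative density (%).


Relative = 2.43 / 3.6 * 100 = 67.5%

67.5


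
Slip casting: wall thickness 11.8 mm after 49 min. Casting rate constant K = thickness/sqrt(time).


K = 11.8 / sqrt(49) = 11.8 / 7.0 = 1.686 mm/min^0.5

1.686


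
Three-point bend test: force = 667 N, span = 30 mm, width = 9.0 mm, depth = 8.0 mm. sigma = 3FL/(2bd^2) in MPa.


sigma = 3*667*30/(2*9.0*8.0^2) = 52.1 MPa

52.1


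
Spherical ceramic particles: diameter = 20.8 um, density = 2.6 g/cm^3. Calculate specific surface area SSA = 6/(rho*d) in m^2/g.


SSA = 6 / (2.6 * 20.8) = 0.111 m^2/g

0.111


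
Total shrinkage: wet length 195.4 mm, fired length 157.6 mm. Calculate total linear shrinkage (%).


TS = (195.4 - 157.6) / 195.4 * 100 = 19.34%

19.34


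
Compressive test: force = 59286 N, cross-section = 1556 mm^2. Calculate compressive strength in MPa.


CS = 59286 / 1556 = 38.1 MPa

38.1


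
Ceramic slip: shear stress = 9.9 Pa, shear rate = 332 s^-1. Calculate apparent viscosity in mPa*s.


eta = tau/gamma * 1000 = 9.9/332 * 1000 = 29.8 mPa*s

29.8


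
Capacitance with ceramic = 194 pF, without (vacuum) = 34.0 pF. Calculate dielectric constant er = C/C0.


er = 194 / 34.0 = 5.71

5.71


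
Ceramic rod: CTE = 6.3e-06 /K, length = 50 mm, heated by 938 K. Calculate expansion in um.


dL = 6.3e-06 * 50 * 938 * 1000 = 295.47 um

295.47


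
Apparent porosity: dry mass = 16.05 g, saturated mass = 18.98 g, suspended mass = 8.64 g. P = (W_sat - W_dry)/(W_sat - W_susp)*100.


P = (18.98 - 16.05) / (18.98 - 8.64) * 100 = 2.93 / 10.34 * 100 = 28.3%

28.3


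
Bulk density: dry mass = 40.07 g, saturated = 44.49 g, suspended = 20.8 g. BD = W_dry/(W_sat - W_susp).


BD = 40.07 / (44.49 - 20.8) = 40.07 / 23.69 = 1.691 g/cm^3

1.691


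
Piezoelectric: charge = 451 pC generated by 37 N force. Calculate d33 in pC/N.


d33 = 451 / 37 = 12.2 pC/N

12.2


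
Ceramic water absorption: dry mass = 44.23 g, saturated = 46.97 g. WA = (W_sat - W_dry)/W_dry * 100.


WA = (46.97 - 44.23) / 44.23 * 100 = 6.19%

6.19


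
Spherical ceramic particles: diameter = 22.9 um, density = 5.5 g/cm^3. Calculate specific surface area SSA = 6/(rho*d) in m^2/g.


SSA = 6 / (5.5 * 22.9) = 0.048 m^2/g

0.048


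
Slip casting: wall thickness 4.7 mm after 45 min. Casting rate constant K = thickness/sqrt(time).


K = 4.7 / sqrt(45) = 4.7 / 6.7082 = 0.701 mm/min^0.5

0.701


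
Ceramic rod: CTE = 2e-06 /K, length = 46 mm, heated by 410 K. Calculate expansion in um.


dL = 2e-06 * 46 * 410 * 1000 = 37.72 um

37.72


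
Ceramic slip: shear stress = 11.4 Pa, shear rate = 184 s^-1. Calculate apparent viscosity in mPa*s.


eta = tau/gamma * 1000 = 11.4/184 * 1000 = 62.0 mPa*s

62.0


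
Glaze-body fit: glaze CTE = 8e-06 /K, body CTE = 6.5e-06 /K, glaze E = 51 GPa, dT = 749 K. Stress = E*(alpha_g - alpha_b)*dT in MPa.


Stress = 51*1000*(8e-06 - 6.5e-06)*749 = 57.3 MPa

57.3


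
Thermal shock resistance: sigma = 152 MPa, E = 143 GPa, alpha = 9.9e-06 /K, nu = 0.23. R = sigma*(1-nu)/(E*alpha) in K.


R = 152*(1-0.23)/(143*1000*9.9e-06) = 83 K

83


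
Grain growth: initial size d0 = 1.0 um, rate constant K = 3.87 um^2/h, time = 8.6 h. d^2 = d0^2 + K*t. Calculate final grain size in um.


d^2 = 1.0^2 + 3.87*8.6 = 34.282
d = sqrt(34.282) = 5.86 um

5.86


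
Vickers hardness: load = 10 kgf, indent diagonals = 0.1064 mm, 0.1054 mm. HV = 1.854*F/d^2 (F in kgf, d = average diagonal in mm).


d_avg = (0.1064+0.1054)/2 = 0.1059 mm
HV = 1.854*10/0.1059^2 = 1653

1653


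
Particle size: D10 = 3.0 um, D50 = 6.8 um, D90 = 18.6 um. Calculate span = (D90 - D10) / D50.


Span = (18.6 - 3.0) / 6.8 = 15.6 / 6.8 = 2.294

2.294


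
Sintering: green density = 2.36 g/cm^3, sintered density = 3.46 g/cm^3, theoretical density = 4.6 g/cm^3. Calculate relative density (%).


Relative = 3.46 / 4.6 * 100 = 75.2%

75.2


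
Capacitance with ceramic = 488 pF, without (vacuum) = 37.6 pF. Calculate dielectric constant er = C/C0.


er = 488 / 37.6 = 12.98

12.98


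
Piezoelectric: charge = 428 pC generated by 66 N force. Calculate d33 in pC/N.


d33 = 428 / 66 = 6.5 pC/N

6.5


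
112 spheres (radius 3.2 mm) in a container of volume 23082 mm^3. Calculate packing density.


V_sphere = 4/3*pi*3.2^3 = 137.2583 mm^3
Total V = 112*137.2583 = 15372.9296 mm^3
PD = 15372.9296 / 23082 = 0.666

0.666


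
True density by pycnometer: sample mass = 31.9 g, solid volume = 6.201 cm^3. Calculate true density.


TD = 31.9 / 6.201 = 5.144 g/cm^3

5.144


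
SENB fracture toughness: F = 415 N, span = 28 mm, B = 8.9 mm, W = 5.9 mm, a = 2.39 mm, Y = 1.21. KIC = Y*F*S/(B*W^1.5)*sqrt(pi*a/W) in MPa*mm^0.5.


KIC = 1.21*415*28/(8.9*5.9^1.5)*sqrt(pi*2.39/5.9) = 124.36

124.36


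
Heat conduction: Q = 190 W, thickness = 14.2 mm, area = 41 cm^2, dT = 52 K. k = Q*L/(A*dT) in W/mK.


k = 190*14.2/1000/(41/10000*52) = 12.65 W/mK

12.65


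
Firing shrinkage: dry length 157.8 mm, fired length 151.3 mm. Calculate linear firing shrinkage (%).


FS = (157.8 - 151.3) / 157.8 * 100 = 4.12%

4.12


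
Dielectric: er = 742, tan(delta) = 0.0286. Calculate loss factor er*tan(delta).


Loss = 742 * 0.0286 = 21.221

21.221


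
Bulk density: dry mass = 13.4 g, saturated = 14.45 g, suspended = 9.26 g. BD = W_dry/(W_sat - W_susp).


BD = 13.4 / (14.45 - 9.26) = 13.4 / 5.19 = 2.582 g/cm^3

2.582


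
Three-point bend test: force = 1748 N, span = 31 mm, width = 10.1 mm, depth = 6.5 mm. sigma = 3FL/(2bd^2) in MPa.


sigma = 3*1748*31/(2*10.1*6.5^2) = 190.5 MPa

190.5


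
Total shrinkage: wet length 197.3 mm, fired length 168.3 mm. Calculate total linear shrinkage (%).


TS = (197.3 - 168.3) / 197.3 * 100 = 14.7%

14.7


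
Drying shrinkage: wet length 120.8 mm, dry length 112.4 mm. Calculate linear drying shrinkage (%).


DS = (120.8 - 112.4) / 120.8 * 100 = 6.95%

6.95


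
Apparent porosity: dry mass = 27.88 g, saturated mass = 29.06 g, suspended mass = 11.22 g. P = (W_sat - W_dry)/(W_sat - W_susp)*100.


P = (29.06 - 27.88) / (29.06 - 11.22) * 100 = 1.18 / 17.84 * 100 = 6.6%

6.6


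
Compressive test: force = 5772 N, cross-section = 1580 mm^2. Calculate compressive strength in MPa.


CS = 5772 / 1580 = 3.7 MPa

3.7


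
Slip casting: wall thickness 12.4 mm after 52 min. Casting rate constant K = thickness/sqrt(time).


K = 12.4 / sqrt(52) = 12.4 / 7.2111 = 1.72 mm/min^0.5

1.72


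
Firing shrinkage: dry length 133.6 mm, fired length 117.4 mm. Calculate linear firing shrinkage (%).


FS = (133.6 - 117.4) / 133.6 * 100 = 12.13%

12.13


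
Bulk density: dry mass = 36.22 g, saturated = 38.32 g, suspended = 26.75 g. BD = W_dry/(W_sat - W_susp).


BD = 36.22 / (38.32 - 26.75) = 36.22 / 11.57 = 3.131 g/cm^3

3.131


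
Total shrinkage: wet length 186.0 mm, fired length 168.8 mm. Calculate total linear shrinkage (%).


TS = (186.0 - 168.8) / 186.0 * 100 = 9.25%

9.25


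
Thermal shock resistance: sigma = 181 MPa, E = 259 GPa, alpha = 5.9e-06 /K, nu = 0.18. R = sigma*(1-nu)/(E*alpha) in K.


R = 181*(1-0.18)/(259*1000*5.9e-06) = 97 K

97


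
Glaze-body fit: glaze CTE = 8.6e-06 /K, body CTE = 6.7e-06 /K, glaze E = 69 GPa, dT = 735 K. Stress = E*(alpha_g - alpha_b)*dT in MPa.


Stress = 69*1000*(8.6e-06 - 6.7e-06)*735 = 96.4 MPa

96.4


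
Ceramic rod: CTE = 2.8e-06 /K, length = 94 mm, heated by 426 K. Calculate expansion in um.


dL = 2.8e-06 * 94 * 426 * 1000 = 112.123 um

112.123


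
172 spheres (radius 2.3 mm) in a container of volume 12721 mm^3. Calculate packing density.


V_sphere = 4/3*pi*2.3^3 = 50.965 mm^3
Total V = 172*50.965 = 8765.98 mm^3
PD = 8765.98 / 12721 = 0.689

0.689


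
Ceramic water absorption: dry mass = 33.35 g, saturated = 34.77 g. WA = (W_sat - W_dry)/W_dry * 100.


WA = (34.77 - 33.35) / 33.35 * 100 = 4.26%

4.26


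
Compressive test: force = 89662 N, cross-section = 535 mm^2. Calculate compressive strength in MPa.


CS = 89662 / 535 = 167.6 MPa

167.6


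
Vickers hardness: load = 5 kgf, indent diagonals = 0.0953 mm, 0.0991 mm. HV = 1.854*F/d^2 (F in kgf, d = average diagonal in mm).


d_avg = (0.0953+0.0991)/2 = 0.0972 mm
HV = 1.854*5/0.0972^2 = 981

981


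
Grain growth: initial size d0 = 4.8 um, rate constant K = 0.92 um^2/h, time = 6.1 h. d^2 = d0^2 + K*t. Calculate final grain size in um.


d^2 = 4.8^2 + 0.92*6.1 = 28.652
d = sqrt(28.652) = 5.35 um

5.35


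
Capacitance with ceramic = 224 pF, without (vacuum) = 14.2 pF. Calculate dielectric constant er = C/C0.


er = 224 / 14.2 = 15.77

15.77


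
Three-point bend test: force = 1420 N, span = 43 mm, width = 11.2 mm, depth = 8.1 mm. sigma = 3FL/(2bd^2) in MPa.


sigma = 3*1420*43/(2*11.2*8.1^2) = 124.6 MPa

124.6


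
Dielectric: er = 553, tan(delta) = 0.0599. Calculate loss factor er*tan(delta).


Loss = 553 * 0.0599 = 33.125

33.125


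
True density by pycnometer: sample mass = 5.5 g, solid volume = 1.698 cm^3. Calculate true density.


TD = 5.5 / 1.698 = 3.239 g/cm^3

3.239


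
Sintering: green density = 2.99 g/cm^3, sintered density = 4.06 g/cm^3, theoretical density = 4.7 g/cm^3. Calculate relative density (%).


Relative = 4.06 / 4.7 * 100 = 86.4%

86.4


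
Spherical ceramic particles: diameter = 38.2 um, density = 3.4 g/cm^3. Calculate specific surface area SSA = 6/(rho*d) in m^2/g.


SSA = 6 / (3.4 * 38.2) = 0.046 m^2/g

0.046


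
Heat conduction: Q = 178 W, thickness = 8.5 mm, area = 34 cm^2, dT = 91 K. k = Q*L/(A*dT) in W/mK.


k = 178*8.5/1000/(34/10000*91) = 4.89 W/mK

4.89


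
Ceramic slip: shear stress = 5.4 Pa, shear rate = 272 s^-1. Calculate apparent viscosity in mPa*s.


eta = tau/gamma * 1000 = 5.4/272 * 1000 = 19.9 mPa*s

19.9


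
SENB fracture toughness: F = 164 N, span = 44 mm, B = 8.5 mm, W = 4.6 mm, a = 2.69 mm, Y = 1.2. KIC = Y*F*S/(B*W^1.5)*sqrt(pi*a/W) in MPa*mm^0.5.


KIC = 1.2*164*44/(8.5*4.6^1.5)*sqrt(pi*2.69/4.6) = 139.96

139.96


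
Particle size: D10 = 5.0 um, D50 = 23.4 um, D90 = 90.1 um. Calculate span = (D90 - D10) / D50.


Span = (90.1 - 5.0) / 23.4 = 85.1 / 23.4 = 3.637

3.637


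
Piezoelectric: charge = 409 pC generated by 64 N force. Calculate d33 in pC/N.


d33 = 409 / 64 = 6.4 pC/N

6.4


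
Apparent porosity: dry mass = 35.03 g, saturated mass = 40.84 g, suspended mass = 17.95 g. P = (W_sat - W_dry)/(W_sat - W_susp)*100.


P = (40.84 - 35.03) / (40.84 - 17.95) * 100 = 5.81 / 22.89 * 100 = 25.4%

25.4


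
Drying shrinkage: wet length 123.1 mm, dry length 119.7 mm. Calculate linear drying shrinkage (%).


DS = (123.1 - 119.7) / 123.1 * 100 = 2.76%

2.76


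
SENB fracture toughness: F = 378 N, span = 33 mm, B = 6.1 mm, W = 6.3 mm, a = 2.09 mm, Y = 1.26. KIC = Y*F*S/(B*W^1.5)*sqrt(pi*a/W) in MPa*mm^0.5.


KIC = 1.26*378*33/(6.1*6.3^1.5)*sqrt(pi*2.09/6.3) = 166.35

166.35


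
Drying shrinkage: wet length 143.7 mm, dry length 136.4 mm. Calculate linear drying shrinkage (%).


DS = (143.7 - 136.4) / 143.7 * 100 = 5.08%

5.08


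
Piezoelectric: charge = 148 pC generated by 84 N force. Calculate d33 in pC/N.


d33 = 148 / 84 = 1.8 pC/N

1.8


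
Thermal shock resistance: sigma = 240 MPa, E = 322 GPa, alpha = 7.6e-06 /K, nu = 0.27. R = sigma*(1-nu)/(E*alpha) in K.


R = 240*(1-0.27)/(322*1000*7.6e-06) = 72 K

72


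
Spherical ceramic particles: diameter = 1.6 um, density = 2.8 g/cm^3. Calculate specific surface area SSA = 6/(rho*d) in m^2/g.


SSA = 6 / (2.8 * 1.6) = 1.339 m^2/g

1.339


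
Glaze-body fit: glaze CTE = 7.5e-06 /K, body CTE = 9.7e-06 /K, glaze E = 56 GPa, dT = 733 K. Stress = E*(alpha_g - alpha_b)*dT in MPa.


Stress = 56*1000*(7.5e-06 - 9.7e-06)*733 = -90.3 MPa

-90.3


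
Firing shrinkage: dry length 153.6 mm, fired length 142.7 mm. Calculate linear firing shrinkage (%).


FS = (153.6 - 142.7) / 153.6 * 100 = 7.1%

7.1


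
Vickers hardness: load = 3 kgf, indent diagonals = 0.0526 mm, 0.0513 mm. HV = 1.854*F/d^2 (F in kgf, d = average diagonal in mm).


d_avg = (0.0526+0.0513)/2 = 0.05195 mm
HV = 1.854*3/0.05195^2 = 2061

2061


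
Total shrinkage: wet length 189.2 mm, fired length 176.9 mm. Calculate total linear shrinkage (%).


TS = (189.2 - 176.9) / 189.2 * 100 = 6.5%

6.5


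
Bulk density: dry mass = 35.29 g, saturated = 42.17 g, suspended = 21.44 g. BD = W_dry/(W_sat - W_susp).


BD = 35.29 / (42.17 - 21.44) = 35.29 / 20.73 = 1.702 g/cm^3

1.702


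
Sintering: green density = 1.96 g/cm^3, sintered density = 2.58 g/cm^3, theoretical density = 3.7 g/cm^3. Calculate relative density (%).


Relative = 2.58 / 3.7 * 100 = 69.7%

69.7


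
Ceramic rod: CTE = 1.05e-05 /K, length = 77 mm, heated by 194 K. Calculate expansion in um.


dL = 1.05e-05 * 77 * 194 * 1000 = 156.849 um

156.849


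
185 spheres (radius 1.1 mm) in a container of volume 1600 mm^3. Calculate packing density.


V_sphere = 4/3*pi*1.1^3 = 5.5753 mm^3
Total V = 185*5.5753 = 1031.4305 mm^3
PD = 1031.4305 / 1600 = 0.645

0.645


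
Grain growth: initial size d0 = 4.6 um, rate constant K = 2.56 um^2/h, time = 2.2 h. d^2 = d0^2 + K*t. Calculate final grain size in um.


d^2 = 4.6^2 + 2.56*2.2 = 26.792
d = sqrt(26.792) = 5.18 um

5.18


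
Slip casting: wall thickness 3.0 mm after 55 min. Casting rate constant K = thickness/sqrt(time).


K = 3.0 / sqrt(55) = 3.0 / 7.4162 = 0.405 mm/min^0.5

0.405


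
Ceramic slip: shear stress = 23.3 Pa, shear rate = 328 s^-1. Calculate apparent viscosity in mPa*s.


eta = tau/gamma * 1000 = 23.3/328 * 1000 = 71.0 mPa*s

71.0


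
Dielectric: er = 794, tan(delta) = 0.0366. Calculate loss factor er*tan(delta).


Loss = 794 * 0.0366 = 29.06

29.06


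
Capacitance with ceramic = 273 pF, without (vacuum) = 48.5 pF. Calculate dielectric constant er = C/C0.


er = 273 / 48.5 = 5.63

5.63


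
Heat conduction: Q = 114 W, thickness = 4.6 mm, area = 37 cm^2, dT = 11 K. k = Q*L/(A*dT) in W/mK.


k = 114*4.6/1000/(37/10000*11) = 12.88 W/mK

12.88


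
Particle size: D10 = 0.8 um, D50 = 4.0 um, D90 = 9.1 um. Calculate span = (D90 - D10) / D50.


Span = (9.1 - 0.8) / 4.0 = 8.3 / 4.0 = 2.075

2.075


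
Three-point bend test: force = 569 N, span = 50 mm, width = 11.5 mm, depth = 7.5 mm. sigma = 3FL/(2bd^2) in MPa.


sigma = 3*569*50/(2*11.5*7.5^2) = 66.0 MPa

66.0


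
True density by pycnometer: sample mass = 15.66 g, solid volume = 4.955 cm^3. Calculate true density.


TD = 15.66 / 4.955 = 3.16 g/cm^3

3.16


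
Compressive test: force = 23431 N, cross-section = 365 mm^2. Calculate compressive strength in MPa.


CS = 23431 / 365 = 64.2 MPa

64.2


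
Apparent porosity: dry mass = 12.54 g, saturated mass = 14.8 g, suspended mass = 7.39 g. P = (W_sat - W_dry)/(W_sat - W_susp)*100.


P = (14.8 - 12.54) / (14.8 - 7.39) * 100 = 2.26 / 7.41 * 100 = 30.5%

30.5


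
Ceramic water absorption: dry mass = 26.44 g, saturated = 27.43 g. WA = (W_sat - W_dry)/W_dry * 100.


WA = (27.43 - 26.44) / 26.44 * 100 = 3.74%

3.74


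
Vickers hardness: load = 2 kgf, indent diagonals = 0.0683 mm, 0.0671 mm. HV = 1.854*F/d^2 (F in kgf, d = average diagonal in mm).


d_avg = (0.0683+0.0671)/2 = 0.0677 mm
HV = 1.854*2/0.0677^2 = 809

809


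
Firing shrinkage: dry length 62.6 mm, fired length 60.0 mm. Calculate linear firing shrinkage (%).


FS = (62.6 - 60.0) / 62.6 * 100 = 4.15%

4.15


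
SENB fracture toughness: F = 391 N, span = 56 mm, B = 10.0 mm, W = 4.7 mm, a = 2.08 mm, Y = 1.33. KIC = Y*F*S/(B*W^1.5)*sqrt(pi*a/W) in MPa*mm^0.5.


KIC = 1.33*391*56/(10.0*4.7^1.5)*sqrt(pi*2.08/4.7) = 337.0

337.0


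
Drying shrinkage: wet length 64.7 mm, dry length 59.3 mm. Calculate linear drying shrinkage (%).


DS = (64.7 - 59.3) / 64.7 * 100 = 8.35%

8.35


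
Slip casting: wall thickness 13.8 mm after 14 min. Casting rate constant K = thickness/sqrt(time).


K = 13.8 / sqrt(14) = 13.8 / 3.7417 = 3.688 mm/min^0.5

3.688


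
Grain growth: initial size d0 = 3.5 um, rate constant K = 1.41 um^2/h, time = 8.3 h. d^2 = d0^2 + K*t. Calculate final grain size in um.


d^2 = 3.5^2 + 1.41*8.3 = 23.953
d = sqrt(23.953) = 4.89 um

4.89


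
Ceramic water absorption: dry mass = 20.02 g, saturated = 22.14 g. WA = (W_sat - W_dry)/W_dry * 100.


WA = (22.14 - 20.02) / 20.02 * 100 = 10.59%

10.59


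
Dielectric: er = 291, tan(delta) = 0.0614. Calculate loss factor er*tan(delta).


Loss = 291 * 0.0614 = 17.867

17.867


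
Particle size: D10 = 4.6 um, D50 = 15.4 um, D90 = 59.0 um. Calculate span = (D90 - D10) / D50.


Span = (59.0 - 4.6) / 15.4 = 54.4 / 15.4 = 3.532

3.532


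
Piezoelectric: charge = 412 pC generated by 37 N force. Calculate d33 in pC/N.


d33 = 412 / 37 = 11.1 pC/N

11.1


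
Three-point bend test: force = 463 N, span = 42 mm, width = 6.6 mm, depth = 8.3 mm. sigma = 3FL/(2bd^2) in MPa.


sigma = 3*463*42/(2*6.6*8.3^2) = 64.2 MPa

64.2


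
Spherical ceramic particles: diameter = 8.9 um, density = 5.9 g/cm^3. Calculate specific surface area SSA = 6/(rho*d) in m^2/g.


SSA = 6 / (5.9 * 8.9) = 0.114 m^2/g

0.114


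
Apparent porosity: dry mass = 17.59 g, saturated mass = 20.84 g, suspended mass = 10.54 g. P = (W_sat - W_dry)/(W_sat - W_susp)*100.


P = (20.84 - 17.59) / (20.84 - 10.54) * 100 = 3.25 / 10.3 * 100 = 31.6%

31.6


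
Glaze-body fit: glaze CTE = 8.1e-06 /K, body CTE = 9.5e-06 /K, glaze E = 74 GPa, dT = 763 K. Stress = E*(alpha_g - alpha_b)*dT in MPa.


Stress = 74*1000*(8.1e-06 - 9.5e-06)*763 = -79.0 MPa

-79.0


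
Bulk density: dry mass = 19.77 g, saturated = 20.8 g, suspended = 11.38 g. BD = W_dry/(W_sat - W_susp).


BD = 19.77 / (20.8 - 11.38) = 19.77 / 9.42 = 2.099 g/cm^3

2.099


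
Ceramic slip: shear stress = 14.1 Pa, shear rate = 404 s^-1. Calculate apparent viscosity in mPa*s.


eta = tau/gamma * 1000 = 14.1/404 * 1000 = 34.9 mPa*s

34.9


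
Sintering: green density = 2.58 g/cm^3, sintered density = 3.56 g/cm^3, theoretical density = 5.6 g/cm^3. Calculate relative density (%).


Relative = 3.56 / 5.6 * 100 = 63.6%

63.6


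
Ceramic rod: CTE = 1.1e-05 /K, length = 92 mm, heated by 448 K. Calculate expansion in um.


dL = 1.1e-05 * 92 * 448 * 1000 = 453.376 um

453.376


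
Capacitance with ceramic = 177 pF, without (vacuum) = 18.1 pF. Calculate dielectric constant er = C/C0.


er = 177 / 18.1 = 9.78

9.78


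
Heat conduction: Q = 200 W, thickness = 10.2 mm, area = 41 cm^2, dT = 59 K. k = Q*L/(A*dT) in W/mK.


k = 200*10.2/1000/(41/10000*59) = 8.43 W/mK

8.43


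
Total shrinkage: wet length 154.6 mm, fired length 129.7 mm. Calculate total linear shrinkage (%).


TS = (154.6 - 129.7) / 154.6 * 100 = 16.11%

16.11


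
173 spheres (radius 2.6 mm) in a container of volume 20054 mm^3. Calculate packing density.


V_sphere = 4/3*pi*2.6^3 = 73.6222 mm^3
Total V = 173*73.6222 = 12736.6406 mm^3
PD = 12736.6406 / 20054 = 0.635

0.635


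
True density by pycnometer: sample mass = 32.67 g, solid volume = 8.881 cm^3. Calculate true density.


TD = 32.67 / 8.881 = 3.679 g/cm^3

3.679


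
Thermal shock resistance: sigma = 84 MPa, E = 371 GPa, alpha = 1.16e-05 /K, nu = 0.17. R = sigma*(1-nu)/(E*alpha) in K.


R = 84*(1-0.17)/(371*1000*1.16e-05) = 16 K

16


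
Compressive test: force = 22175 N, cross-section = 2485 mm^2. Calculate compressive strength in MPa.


CS = 22175 / 2485 = 8.9 MPa

8.9


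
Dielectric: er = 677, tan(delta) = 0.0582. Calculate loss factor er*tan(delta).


Loss = 677 * 0.0582 = 39.401

39.401


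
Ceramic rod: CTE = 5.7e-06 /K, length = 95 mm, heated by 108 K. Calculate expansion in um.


dL = 5.7e-06 * 95 * 108 * 1000 = 58.482 um

58.482


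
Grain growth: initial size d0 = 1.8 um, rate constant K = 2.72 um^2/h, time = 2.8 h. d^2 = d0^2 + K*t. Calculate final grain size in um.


d^2 = 1.8^2 + 2.72*2.8 = 10.856
d = sqrt(10.856) = 3.29 um

3.29


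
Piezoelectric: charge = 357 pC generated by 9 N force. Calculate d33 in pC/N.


d33 = 357 / 9 = 39.7 pC/N

39.7


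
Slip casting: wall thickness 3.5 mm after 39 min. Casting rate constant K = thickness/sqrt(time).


K = 3.5 / sqrt(39) = 3.5 / 6.245 = 0.56 mm/min^0.5

0.56


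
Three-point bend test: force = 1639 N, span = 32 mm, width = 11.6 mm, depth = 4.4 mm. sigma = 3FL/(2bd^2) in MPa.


sigma = 3*1639*32/(2*11.6*4.4^2) = 350.3 MPa

350.3


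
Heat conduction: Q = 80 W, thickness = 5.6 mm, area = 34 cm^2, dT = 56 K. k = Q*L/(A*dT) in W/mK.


k = 80*5.6/1000/(34/10000*56) = 2.35 W/mK

2.35


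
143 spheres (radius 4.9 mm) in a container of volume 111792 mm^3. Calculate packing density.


V_sphere = 4/3*pi*4.9^3 = 492.807 mm^3
Total V = 143*492.807 = 70471.401 mm^3
PD = 70471.401 / 111792 = 0.63

0.63


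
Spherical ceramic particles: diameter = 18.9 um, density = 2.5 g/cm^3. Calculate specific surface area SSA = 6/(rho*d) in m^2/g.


SSA = 6 / (2.5 * 18.9) = 0.127 m^2/g

0.127


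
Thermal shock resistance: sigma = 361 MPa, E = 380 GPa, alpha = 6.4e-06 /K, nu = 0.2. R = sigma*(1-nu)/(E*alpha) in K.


R = 361*(1-0.2)/(380*1000*6.4e-06) = 119 K

119


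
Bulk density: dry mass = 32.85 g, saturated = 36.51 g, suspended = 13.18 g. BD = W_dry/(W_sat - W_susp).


BD = 32.85 / (36.51 - 13.18) = 32.85 / 23.33 = 1.408 g/cm^3

1.408


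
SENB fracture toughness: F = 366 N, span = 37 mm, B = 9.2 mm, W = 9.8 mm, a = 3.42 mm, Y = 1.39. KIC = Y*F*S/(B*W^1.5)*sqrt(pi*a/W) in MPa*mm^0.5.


KIC = 1.39*366*37/(9.2*9.8^1.5)*sqrt(pi*3.42/9.8) = 69.83

69.83


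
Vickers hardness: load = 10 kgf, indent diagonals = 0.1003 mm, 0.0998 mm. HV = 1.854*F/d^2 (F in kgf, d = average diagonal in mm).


d_avg = (0.1003+0.0998)/2 = 0.10005 mm
HV = 1.854*10/0.10005^2 = 1852

1852


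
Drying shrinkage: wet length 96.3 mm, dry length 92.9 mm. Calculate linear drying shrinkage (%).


DS = (96.3 - 92.9) / 96.3 * 100 = 3.53%

3.53


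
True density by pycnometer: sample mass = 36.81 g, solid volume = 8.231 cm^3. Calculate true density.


TD = 36.81 / 8.231 = 4.472 g/cm^3

4.472


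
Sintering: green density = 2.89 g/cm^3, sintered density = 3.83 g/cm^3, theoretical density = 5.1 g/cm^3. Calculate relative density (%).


Relative = 3.83 / 5.1 * 100 = 75.1%

75.1


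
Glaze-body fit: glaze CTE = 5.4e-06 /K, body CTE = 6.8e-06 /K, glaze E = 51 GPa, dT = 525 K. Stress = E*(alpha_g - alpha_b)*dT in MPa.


Stress = 51*1000*(5.4e-06 - 6.8e-06)*525 = -37.5 MPa

-37.5


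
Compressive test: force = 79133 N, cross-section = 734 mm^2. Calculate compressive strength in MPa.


CS = 79133 / 734 = 107.8 MPa

107.8


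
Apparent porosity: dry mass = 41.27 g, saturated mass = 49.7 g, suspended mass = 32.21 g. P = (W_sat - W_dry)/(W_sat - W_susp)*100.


P = (49.7 - 41.27) / (49.7 - 32.21) * 100 = 8.43 / 17.49 * 100 = 48.2%

48.2


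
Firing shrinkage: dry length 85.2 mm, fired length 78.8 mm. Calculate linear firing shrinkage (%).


FS = (85.2 - 78.8) / 85.2 * 100 = 7.51%

7.51


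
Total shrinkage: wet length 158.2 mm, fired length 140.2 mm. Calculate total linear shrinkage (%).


TS = (158.2 - 140.2) / 158.2 * 100 = 11.38%

11.38


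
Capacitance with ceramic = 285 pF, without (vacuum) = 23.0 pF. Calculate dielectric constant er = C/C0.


er = 285 / 23.0 = 12.39

12.39


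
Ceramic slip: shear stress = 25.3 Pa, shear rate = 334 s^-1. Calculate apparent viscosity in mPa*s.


eta = tau/gamma * 1000 = 25.3/334 * 1000 = 75.7 mPa*s

75.7


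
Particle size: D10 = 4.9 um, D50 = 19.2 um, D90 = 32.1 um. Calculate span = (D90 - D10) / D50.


Span = (32.1 - 4.9) / 19.2 = 27.2 / 19.2 = 1.417

1.417


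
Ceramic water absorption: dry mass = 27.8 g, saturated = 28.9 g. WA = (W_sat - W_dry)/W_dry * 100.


WA = (28.9 - 27.8) / 27.8 * 100 = 3.96%

3.96


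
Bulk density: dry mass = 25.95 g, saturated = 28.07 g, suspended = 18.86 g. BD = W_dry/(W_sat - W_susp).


BD = 25.95 / (28.07 - 18.86) = 25.95 / 9.21 = 2.818 g/cm^3

2.818


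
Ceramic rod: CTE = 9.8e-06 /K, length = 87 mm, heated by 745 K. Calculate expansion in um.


dL = 9.8e-06 * 87 * 745 * 1000 = 635.187 um

635.187


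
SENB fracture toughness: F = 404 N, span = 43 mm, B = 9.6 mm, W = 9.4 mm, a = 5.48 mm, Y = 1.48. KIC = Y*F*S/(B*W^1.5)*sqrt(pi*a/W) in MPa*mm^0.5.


KIC = 1.48*404*43/(9.6*9.4^1.5)*sqrt(pi*5.48/9.4) = 125.76

125.76


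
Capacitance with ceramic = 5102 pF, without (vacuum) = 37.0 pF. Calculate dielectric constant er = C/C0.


er = 5102 / 37.0 = 137.89

137.89


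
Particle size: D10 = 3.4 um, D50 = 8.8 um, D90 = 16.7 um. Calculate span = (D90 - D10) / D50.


Span = (16.7 - 3.4) / 8.8 = 13.3 / 8.8 = 1.511

1.511


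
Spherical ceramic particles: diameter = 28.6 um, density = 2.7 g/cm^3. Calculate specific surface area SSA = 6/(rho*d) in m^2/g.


SSA = 6 / (2.7 * 28.6) = 0.078 m^2/g

0.078


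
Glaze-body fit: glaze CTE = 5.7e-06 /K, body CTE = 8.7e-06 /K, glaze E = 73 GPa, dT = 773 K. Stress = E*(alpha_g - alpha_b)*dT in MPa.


Stress = 73*1000*(5.7e-06 - 8.7e-06)*773 = -169.3 MPa

-169.3


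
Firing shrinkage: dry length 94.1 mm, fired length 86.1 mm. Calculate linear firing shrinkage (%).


FS = (94.1 - 86.1) / 94.1 * 100 = 8.5%

8.5


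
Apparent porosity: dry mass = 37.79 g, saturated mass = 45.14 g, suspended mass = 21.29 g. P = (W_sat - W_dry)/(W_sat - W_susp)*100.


P = (45.14 - 37.79) / (45.14 - 21.29) * 100 = 7.35 / 23.85 * 100 = 30.8%

30.8


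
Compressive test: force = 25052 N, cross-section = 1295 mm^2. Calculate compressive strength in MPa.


CS = 25052 / 1295 = 19.3 MPa

19.3


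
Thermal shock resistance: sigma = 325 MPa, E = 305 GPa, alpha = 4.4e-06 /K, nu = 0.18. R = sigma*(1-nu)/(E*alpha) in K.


R = 325*(1-0.18)/(305*1000*4.4e-06) = 199 K

199


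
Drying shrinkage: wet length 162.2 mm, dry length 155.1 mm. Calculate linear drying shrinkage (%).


DS = (162.2 - 155.1) / 162.2 * 100 = 4.38%

4.38


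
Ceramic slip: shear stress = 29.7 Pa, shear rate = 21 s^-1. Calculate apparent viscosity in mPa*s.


eta = tau/gamma * 1000 = 29.7/21 * 1000 = 1414.3 mPa*s

1414.3


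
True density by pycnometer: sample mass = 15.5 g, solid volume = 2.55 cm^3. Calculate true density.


TD = 15.5 / 2.55 = 6.078 g/cm^3

6.078


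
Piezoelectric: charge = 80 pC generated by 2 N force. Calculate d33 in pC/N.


d33 = 80 / 2 = 40.0 pC/N

40.0


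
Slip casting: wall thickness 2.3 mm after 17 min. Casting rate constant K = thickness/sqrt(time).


K = 2.3 / sqrt(17) = 2.3 / 4.1231 = 0.558 mm/min^0.5

0.558


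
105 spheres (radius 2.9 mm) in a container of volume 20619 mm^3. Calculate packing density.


V_sphere = 4/3*pi*2.9^3 = 102.1604 mm^3
Total V = 105*102.1604 = 10726.842 mm^3
PD = 10726.842 / 20619 = 0.52

0.52


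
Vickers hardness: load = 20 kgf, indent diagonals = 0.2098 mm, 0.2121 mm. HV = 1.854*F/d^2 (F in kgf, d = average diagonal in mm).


d_avg = (0.2098+0.2121)/2 = 0.21095 mm
HV = 1.854*20/0.21095^2 = 833

833


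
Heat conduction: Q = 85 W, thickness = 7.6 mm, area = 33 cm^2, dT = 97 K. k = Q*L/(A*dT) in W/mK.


k = 85*7.6/1000/(33/10000*97) = 2.02 W/mK

2.02


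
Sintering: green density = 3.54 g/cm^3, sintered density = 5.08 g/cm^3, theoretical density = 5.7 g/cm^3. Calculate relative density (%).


Relative = 5.08 / 5.7 * 100 = 89.1%

89.1


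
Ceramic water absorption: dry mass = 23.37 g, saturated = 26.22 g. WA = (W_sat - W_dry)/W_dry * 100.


WA = (26.22 - 23.37) / 23.37 * 100 = 12.2%

12.2


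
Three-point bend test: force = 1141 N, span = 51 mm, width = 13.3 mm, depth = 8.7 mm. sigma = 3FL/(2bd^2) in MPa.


sigma = 3*1141*51/(2*13.3*8.7^2) = 86.7 MPa

86.7


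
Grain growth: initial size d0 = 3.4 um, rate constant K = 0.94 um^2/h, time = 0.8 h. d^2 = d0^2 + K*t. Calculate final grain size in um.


d^2 = 3.4^2 + 0.94*0.8 = 12.312
d = sqrt(12.312) = 3.51 um

3.51


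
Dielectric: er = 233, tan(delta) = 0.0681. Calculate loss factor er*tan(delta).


Loss = 233 * 0.0681 = 15.867

15.867


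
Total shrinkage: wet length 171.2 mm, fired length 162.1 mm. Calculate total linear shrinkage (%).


TS = (171.2 - 162.1) / 171.2 * 100 = 5.32%

5.32


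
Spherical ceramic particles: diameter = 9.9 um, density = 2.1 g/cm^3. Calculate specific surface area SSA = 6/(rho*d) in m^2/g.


SSA = 6 / (2.1 * 9.9) = 0.289 m^2/g

0.289


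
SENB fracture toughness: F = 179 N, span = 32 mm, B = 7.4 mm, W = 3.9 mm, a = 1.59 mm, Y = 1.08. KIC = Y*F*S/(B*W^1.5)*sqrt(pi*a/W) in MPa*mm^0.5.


KIC = 1.08*179*32/(7.4*3.9^1.5)*sqrt(pi*1.59/3.9) = 122.84

122.84


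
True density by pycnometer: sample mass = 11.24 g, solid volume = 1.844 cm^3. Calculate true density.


TD = 11.24 / 1.844 = 6.095 g/cm^3

6.095


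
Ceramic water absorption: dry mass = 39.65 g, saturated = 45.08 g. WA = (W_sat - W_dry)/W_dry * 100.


WA = (45.08 - 39.65) / 39.65 * 100 = 13.69%

13.69


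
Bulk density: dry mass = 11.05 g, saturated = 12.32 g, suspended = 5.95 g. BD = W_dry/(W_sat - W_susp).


BD = 11.05 / (12.32 - 5.95) = 11.05 / 6.37 = 1.735 g/cm^3

1.735


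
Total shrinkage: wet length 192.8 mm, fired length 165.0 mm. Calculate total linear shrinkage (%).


TS = (192.8 - 165.0) / 192.8 * 100 = 14.42%

14.42


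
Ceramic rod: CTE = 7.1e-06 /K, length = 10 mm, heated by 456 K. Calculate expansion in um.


dL = 7.1e-06 * 10 * 456 * 1000 = 32.376 um

32.376


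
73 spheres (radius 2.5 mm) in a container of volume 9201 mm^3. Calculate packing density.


V_sphere = 4/3*pi*2.5^3 = 65.4498 mm^3
Total V = 73*65.4498 = 4777.8354 mm^3
PD = 4777.8354 / 9201 = 0.519

0.519


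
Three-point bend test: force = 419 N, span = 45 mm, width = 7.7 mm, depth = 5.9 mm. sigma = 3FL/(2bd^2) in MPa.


sigma = 3*419*45/(2*7.7*5.9^2) = 105.5 MPa

105.5


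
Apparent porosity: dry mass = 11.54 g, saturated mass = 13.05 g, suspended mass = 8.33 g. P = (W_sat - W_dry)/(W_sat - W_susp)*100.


P = (13.05 - 11.54) / (13.05 - 8.33) * 100 = 1.51 / 4.72 * 100 = 32.0%

32.0


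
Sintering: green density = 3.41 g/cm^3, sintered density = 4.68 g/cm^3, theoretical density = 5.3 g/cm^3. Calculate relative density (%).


Relative = 4.68 / 5.3 * 100 = 88.3%

88.3


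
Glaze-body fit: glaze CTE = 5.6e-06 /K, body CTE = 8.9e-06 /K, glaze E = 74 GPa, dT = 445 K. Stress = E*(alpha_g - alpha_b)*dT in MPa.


Stress = 74*1000*(5.6e-06 - 8.9e-06)*445 = -108.7 MPa

-108.7


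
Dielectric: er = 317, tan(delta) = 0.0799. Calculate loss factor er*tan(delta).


Loss = 317 * 0.0799 = 25.328

25.328


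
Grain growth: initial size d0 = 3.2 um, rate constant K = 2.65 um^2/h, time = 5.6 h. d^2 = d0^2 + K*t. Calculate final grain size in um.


d^2 = 3.2^2 + 2.65*5.6 = 25.08
d = sqrt(25.08) = 5.01 um

5.01


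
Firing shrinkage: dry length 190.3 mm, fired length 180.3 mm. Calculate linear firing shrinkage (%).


FS = (190.3 - 180.3) / 190.3 * 100 = 5.25%

5.25


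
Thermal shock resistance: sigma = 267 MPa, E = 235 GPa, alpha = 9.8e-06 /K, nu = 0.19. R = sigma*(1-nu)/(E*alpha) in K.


R = 267*(1-0.19)/(235*1000*9.8e-06) = 94 K

94


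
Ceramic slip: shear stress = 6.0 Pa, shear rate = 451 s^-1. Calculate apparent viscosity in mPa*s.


eta = tau/gamma * 1000 = 6.0/451 * 1000 = 13.3 mPa*s

13.3


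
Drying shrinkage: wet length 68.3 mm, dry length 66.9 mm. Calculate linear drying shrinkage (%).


DS = (68.3 - 66.9) / 68.3 * 100 = 2.05%

2.05


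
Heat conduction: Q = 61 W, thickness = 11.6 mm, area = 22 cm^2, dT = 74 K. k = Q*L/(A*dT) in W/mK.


k = 61*11.6/1000/(22/10000*74) = 4.35 W/mK

4.35


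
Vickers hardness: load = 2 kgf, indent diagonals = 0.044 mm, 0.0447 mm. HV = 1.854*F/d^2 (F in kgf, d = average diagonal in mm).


d_avg = (0.044+0.0447)/2 = 0.04435 mm
HV = 1.854*2/0.04435^2 = 1885

1885


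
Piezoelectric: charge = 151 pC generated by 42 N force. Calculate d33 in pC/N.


d33 = 151 / 42 = 3.6 pC/N

3.6


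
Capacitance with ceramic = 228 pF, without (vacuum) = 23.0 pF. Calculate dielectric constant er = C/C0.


er = 228 / 23.0 = 9.91

9.91
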